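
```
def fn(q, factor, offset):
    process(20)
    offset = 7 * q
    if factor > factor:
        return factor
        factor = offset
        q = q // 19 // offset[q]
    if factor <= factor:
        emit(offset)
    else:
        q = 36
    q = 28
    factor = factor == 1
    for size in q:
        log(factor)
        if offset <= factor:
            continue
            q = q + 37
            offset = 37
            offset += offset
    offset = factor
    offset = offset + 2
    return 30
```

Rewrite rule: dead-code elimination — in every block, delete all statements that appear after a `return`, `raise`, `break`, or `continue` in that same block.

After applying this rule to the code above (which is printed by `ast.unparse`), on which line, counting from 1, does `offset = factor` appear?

Transformed code:
def fn(q, factor, offset):
    process(20)
    offset = 7 * q
    if factor > factor:
        return factor
    if factor <= factor:
        emit(offset)
    else:
        q = 36
    q = 28
    factor = factor == 1
    for size in q:
        log(factor)
        if offset <= factor:
            continue
    offset = factor
    offset = offset + 2
    return 30

16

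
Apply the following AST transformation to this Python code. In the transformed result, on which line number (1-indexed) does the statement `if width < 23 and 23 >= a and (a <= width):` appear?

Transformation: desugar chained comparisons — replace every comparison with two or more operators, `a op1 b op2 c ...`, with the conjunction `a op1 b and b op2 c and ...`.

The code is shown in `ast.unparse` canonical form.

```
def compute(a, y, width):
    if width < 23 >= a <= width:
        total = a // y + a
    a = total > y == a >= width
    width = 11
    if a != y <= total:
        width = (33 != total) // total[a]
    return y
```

2

Transformed code:
def compute(a, y, width):
    if width < 23 and 23 >= a and (a <= width):
        total = a // y + a
    a = total > y and y == a and (a >= width)
    width = 11
    if a != y and y <= total:
        width = (33 != total) // total[a]
    return y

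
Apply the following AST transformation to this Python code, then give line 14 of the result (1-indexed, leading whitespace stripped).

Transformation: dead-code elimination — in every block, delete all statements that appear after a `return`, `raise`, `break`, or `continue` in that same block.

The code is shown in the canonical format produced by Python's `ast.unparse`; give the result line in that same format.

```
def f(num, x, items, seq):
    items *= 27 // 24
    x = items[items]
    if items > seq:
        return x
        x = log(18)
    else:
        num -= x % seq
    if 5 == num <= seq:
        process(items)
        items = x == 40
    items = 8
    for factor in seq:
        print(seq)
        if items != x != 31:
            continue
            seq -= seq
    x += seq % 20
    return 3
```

if items != x != 31:

Transformed code:
def f(num, x, items, seq):
    items *= 27 // 24
    x = items[items]
    if items > seq:
        return x
    else:
        num -= x % seq
    if 5 == num <= seq:
        process(items)
        items = x == 40
    items = 8
    for factor in seq:
        print(seq)
        if items != x != 31:
            continue
    x += seq % 20
    return 3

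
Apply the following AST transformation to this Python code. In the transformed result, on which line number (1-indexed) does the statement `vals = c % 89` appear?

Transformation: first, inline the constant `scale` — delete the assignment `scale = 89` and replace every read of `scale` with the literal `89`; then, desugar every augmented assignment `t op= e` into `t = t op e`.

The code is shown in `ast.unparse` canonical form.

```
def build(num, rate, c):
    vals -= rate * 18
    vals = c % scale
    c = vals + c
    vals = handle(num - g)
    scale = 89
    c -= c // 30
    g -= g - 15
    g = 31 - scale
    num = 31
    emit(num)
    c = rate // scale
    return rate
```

Transformed code:
def build(num, rate, c):
    vals = vals - rate * 18
    vals = c % 89
    c = vals + c
    vals = handle(num - g)
    c = c - c // 30
    g = g - (g - 15)
    g = 31 - 89
    num = 31
    emit(num)
    c = rate // 89
    return rate

3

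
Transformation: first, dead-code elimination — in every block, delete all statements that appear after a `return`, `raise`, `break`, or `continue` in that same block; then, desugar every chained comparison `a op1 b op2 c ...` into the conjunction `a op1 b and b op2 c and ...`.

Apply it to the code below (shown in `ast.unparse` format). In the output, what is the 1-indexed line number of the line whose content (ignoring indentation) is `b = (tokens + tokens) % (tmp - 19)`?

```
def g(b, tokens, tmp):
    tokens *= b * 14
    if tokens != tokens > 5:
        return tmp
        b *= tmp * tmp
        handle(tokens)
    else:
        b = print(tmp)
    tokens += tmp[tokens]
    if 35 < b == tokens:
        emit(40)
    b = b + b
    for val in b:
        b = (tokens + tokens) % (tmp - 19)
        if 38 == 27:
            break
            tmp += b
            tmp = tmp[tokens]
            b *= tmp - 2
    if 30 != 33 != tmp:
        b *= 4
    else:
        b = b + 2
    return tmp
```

12

Transformed code:
def g(b, tokens, tmp):
    tokens *= b * 14
    if tokens != tokens and tokens > 5:
        return tmp
    else:
        b = print(tmp)
    tokens += tmp[tokens]
    if 35 < b and b == tokens:
        emit(40)
    b = b + b
    for val in b:
        b = (tokens + tokens) % (tmp - 19)
        if 38 == 27:
            break
    if 30 != 33 and 33 != tmp:
        b *= 4
    else:
        b = b + 2
    return tmp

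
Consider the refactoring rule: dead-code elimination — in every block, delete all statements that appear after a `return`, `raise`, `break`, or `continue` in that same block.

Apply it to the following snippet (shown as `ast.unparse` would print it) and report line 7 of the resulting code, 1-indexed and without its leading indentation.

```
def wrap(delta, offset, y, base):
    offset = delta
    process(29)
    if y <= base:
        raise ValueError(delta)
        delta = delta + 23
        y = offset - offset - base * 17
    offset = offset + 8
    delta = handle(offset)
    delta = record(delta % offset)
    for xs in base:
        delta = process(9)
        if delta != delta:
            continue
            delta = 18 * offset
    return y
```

delta = handle(offset)

Transformed code:
def wrap(delta, offset, y, base):
    offset = delta
    process(29)
    if y <= base:
        raise ValueError(delta)
    offset = offset + 8
    delta = handle(offset)
    delta = record(delta % offset)
    for xs in base:
        delta = process(9)
        if delta != delta:
            continue
    return y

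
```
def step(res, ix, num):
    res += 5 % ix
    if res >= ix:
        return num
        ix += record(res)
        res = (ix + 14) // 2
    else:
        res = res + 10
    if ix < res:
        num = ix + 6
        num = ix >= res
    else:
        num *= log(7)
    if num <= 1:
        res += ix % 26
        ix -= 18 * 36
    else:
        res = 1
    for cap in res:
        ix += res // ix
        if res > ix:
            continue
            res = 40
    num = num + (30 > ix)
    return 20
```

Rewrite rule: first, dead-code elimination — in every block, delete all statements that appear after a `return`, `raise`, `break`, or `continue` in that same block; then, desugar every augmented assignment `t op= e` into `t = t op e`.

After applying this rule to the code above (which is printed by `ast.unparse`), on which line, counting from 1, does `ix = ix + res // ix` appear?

18

Transformed code:
def step(res, ix, num):
    res = res + 5 % ix
    if res >= ix:
        return num
    else:
        res = res + 10
    if ix < res:
        num = ix + 6
        num = ix >= res
    else:
        num = num * log(7)
    if num <= 1:
        res = res + ix % 26
        ix = ix - 18 * 36
    else:
        res = 1
    for cap in res:
        ix = ix + res // ix
        if res > ix:
            continue
    num = num + (30 > ix)
    return 20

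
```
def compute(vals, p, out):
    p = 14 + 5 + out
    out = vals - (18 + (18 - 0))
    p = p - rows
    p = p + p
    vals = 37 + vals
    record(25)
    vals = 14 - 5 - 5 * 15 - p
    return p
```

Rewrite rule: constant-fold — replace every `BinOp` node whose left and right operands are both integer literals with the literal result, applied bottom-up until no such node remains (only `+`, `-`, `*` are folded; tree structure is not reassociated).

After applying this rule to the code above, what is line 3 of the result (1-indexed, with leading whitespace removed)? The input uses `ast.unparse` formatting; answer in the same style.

Transformed code:
def compute(vals, p, out):
    p = 19 + out
    out = vals - 36
    p = p - rows
    p = p + p
    vals = 37 + vals
    record(25)
    vals = -66 - p
    return p

out = vals - 36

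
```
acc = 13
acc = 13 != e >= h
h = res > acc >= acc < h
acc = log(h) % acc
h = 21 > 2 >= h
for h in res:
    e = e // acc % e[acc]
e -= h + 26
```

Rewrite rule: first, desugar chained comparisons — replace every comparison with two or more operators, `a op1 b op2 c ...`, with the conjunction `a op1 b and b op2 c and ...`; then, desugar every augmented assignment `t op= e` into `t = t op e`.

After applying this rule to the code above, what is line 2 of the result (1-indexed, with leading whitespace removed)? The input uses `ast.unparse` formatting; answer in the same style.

acc = 13 != e and e >= h

Transformed code:
acc = 13
acc = 13 != e and e >= h
h = res > acc and acc >= acc and (acc < h)
acc = log(h) % acc
h = 21 > 2 and 2 >= h
for h in res:
    e = e // acc % e[acc]
e = e - (h + 26)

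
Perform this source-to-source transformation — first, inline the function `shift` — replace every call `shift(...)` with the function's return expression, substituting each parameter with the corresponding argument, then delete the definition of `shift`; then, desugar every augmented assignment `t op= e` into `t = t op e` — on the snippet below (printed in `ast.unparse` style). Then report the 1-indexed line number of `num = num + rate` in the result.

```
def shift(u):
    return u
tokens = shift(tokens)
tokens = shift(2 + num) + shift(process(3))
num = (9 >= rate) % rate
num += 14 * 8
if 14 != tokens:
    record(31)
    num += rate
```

Transformed code:
tokens = tokens
tokens = 2 + num + process(3)
num = (9 >= rate) % rate
num = num + 14 * 8
if 14 != tokens:
    record(31)
    num = num + rate

7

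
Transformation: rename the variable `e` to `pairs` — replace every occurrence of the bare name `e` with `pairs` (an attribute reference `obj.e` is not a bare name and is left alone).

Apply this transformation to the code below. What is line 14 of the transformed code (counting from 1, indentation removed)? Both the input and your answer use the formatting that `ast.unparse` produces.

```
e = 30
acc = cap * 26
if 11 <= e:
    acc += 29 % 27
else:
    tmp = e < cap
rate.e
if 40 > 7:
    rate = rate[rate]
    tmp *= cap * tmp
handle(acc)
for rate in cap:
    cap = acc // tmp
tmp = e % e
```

tmp = pairs % pairs

Transformed code:
pairs = 30
acc = cap * 26
if 11 <= pairs:
    acc += 29 % 27
else:
    tmp = pairs < cap
rate.e
if 40 > 7:
    rate = rate[rate]
    tmp *= cap * tmp
handle(acc)
for rate in cap:
    cap = acc // tmp
tmp = pairs % pairs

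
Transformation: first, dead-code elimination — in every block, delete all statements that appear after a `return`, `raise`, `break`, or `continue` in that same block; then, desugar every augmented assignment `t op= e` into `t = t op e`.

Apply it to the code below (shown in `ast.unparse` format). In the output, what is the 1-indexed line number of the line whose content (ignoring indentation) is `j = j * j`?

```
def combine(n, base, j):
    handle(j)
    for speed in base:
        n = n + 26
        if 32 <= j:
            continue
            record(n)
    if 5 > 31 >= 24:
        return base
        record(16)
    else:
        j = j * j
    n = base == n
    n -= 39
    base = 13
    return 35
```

10

Transformed code:
def combine(n, base, j):
    handle(j)
    for speed in base:
        n = n + 26
        if 32 <= j:
            continue
    if 5 > 31 >= 24:
        return base
    else:
        j = j * j
    n = base == n
    n = n - 39
    base = 13
    return 35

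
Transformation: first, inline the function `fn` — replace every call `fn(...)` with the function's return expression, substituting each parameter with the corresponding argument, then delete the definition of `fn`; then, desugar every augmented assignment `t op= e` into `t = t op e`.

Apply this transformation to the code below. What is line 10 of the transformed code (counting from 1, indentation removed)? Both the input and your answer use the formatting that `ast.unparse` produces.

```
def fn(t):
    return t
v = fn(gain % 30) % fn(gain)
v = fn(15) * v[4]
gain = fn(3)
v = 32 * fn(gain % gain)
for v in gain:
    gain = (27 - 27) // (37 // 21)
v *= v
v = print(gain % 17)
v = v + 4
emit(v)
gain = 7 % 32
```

emit(v)

Transformed code:
v = gain % 30 % gain
v = 15 * v[4]
gain = 3
v = 32 * (gain % gain)
for v in gain:
    gain = (27 - 27) // (37 // 21)
v = v * v
v = print(gain % 17)
v = v + 4
emit(v)
gain = 7 % 32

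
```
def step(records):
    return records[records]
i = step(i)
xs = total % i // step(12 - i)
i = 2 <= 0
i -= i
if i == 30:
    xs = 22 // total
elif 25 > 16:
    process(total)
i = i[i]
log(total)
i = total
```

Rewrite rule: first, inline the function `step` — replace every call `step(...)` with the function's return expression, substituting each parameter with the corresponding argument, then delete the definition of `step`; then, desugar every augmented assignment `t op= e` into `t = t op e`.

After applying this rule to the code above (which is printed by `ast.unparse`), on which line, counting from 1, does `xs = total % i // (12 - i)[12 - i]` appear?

2

Transformed code:
i = i[i]
xs = total % i // (12 - i)[12 - i]
i = 2 <= 0
i = i - i
if i == 30:
    xs = 22 // total
elif 25 > 16:
    process(total)
i = i[i]
log(total)
i = total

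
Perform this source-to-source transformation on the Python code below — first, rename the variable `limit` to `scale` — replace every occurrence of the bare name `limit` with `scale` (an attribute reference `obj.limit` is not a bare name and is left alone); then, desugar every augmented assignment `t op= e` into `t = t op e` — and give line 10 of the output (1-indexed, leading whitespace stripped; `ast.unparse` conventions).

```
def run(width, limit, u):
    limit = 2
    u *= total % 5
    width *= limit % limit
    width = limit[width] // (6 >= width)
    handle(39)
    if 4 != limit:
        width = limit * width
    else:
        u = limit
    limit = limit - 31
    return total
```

Transformed code:
def run(width, scale, u):
    scale = 2
    u = u * (total % 5)
    width = width * (scale % scale)
    width = scale[width] // (6 >= width)
    handle(39)
    if 4 != scale:
        width = scale * width
    else:
        u = scale
    scale = scale - 31
    return total

u = scale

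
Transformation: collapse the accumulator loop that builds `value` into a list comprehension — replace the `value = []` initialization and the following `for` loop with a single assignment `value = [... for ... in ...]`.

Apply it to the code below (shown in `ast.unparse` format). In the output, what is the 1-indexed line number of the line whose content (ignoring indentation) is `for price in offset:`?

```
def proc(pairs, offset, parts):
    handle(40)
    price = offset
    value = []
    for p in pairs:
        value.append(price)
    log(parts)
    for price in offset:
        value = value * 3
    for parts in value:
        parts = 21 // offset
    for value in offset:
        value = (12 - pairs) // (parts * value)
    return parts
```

6

Transformed code:
def proc(pairs, offset, parts):
    handle(40)
    price = offset
    value = [price for p in pairs]
    log(parts)
    for price in offset:
        value = value * 3
    for parts in value:
        parts = 21 // offset
    for value in offset:
        value = (12 - pairs) // (parts * value)
    return parts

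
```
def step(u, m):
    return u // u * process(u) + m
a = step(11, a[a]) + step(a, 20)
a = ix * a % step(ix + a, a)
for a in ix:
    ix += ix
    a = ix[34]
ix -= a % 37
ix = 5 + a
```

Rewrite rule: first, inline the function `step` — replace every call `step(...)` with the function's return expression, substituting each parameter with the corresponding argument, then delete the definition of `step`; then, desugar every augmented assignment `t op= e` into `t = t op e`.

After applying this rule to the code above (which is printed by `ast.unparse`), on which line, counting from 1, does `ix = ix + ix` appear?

Transformed code:
a = 11 // 11 * process(11) + a[a] + (a // a * process(a) + 20)
a = ix * a % ((ix + a) // (ix + a) * process(ix + a) + a)
for a in ix:
    ix = ix + ix
    a = ix[34]
ix = ix - a % 37
ix = 5 + a

4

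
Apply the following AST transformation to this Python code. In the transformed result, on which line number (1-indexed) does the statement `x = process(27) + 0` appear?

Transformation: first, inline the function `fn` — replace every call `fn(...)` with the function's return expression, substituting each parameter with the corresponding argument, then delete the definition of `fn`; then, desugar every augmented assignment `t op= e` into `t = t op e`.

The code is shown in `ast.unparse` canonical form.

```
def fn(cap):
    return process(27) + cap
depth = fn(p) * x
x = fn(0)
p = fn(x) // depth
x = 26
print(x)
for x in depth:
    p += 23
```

Transformed code:
depth = (process(27) + p) * x
x = process(27) + 0
p = (process(27) + x) // depth
x = 26
print(x)
for x in depth:
    p = p + 23

2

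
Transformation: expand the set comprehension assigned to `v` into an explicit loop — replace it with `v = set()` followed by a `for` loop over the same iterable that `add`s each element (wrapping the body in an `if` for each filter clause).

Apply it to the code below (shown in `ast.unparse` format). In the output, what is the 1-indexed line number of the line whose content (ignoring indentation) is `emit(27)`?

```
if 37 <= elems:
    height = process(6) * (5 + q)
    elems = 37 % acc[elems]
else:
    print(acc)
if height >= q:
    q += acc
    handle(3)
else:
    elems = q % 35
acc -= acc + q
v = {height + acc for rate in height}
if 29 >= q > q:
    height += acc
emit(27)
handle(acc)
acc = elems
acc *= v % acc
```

Transformed code:
if 37 <= elems:
    height = process(6) * (5 + q)
    elems = 37 % acc[elems]
else:
    print(acc)
if height >= q:
    q += acc
    handle(3)
else:
    elems = q % 35
acc -= acc + q
v = set()
for rate in height:
    v.add(height + acc)
if 29 >= q > q:
    height += acc
emit(27)
handle(acc)
acc = elems
acc *= v % acc

17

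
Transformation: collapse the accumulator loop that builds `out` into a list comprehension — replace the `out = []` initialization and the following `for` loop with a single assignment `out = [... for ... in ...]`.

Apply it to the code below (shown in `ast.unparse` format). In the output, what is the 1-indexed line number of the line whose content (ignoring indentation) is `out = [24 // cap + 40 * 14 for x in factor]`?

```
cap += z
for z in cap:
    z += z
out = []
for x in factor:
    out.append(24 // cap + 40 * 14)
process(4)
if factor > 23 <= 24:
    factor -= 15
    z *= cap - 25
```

Transformed code:
cap += z
for z in cap:
    z += z
out = [24 // cap + 40 * 14 for x in factor]
process(4)
if factor > 23 <= 24:
    factor -= 15
    z *= cap - 25

4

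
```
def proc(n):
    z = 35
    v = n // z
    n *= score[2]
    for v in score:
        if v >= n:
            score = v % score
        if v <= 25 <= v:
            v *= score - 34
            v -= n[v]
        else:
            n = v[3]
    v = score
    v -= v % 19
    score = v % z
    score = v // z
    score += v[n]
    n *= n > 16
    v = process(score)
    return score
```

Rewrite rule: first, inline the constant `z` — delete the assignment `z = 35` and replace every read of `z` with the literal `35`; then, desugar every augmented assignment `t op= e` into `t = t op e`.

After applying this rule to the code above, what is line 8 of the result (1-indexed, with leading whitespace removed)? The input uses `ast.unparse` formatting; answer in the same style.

v = v * (score - 34)

Transformed code:
def proc(n):
    v = n // 35
    n = n * score[2]
    for v in score:
        if v >= n:
            score = v % score
        if v <= 25 <= v:
            v = v * (score - 34)
            v = v - n[v]
        else:
            n = v[3]
    v = score
    v = v - v % 19
    score = v % 35
    score = v // 35
    score = score + v[n]
    n = n * (n > 16)
    v = process(score)
    return score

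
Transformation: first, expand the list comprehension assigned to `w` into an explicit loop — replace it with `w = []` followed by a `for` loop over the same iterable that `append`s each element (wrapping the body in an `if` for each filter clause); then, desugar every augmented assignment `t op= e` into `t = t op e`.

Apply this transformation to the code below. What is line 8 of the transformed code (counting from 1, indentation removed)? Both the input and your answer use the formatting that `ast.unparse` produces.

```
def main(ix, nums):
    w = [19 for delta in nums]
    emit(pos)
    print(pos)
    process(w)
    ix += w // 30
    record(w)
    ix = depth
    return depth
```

Transformed code:
def main(ix, nums):
    w = []
    for delta in nums:
        w.append(19)
    emit(pos)
    print(pos)
    process(w)
    ix = ix + w // 30
    record(w)
    ix = depth
    return depth

ix = ix + w // 30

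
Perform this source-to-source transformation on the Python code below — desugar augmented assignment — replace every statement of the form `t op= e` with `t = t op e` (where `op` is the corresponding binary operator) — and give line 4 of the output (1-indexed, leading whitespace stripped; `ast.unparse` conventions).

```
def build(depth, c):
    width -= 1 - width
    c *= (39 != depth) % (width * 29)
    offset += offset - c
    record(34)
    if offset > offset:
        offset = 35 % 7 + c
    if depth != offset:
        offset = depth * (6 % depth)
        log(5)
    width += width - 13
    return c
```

offset = offset + (offset - c)

Transformed code:
def build(depth, c):
    width = width - (1 - width)
    c = c * ((39 != depth) % (width * 29))
    offset = offset + (offset - c)
    record(34)
    if offset > offset:
        offset = 35 % 7 + c
    if depth != offset:
        offset = depth * (6 % depth)
        log(5)
    width = width + (width - 13)
    return c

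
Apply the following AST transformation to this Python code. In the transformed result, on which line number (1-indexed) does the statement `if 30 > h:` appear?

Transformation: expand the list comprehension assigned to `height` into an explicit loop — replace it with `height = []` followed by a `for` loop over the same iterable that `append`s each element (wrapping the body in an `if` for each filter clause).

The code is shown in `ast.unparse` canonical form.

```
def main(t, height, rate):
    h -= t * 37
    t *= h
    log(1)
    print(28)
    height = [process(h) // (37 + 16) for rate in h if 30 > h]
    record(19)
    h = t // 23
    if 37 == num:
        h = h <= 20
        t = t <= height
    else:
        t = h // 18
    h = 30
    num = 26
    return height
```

8

Transformed code:
def main(t, height, rate):
    h -= t * 37
    t *= h
    log(1)
    print(28)
    height = []
    for rate in h:
        if 30 > h:
            height.append(process(h) // (37 + 16))
    record(19)
    h = t // 23
    if 37 == num:
        h = h <= 20
        t = t <= height
    else:
        t = h // 18
    h = 30
    num = 26
    return height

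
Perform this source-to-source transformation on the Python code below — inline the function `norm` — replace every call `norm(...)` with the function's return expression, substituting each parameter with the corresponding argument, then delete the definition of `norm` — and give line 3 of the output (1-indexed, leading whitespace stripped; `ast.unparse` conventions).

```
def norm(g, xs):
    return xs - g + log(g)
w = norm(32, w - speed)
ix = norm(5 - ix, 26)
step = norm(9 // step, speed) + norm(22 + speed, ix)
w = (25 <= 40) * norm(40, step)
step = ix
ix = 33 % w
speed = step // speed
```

Transformed code:
w = w - speed - 32 + log(32)
ix = 26 - (5 - ix) + log(5 - ix)
step = speed - 9 // step + log(9 // step) + (ix - (22 + speed) + log(22 + speed))
w = (25 <= 40) * (step - 40 + log(40))
step = ix
ix = 33 % w
speed = step // speed

step = speed - 9 // step + log(9 // step) + (ix - (22 + speed) + log(22 + speed))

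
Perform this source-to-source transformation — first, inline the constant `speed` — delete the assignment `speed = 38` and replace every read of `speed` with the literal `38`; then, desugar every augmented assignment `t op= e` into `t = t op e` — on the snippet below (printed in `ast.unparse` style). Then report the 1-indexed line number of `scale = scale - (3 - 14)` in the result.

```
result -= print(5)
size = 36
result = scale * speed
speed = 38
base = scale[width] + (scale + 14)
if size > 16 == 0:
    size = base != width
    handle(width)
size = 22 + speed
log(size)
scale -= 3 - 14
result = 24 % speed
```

10

Transformed code:
result = result - print(5)
size = 36
result = scale * 38
base = scale[width] + (scale + 14)
if size > 16 == 0:
    size = base != width
    handle(width)
size = 22 + 38
log(size)
scale = scale - (3 - 14)
result = 24 % 38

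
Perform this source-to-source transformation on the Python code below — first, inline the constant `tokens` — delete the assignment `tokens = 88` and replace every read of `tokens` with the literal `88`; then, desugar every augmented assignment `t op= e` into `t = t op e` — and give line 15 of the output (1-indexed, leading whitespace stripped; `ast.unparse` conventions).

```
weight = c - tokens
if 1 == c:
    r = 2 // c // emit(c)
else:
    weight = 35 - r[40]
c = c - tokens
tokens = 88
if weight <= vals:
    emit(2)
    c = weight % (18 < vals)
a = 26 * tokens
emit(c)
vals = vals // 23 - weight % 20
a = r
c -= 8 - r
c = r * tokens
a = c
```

Transformed code:
weight = c - 88
if 1 == c:
    r = 2 // c // emit(c)
else:
    weight = 35 - r[40]
c = c - 88
if weight <= vals:
    emit(2)
    c = weight % (18 < vals)
a = 26 * 88
emit(c)
vals = vals // 23 - weight % 20
a = r
c = c - (8 - r)
c = r * 88
a = c

c = r * 88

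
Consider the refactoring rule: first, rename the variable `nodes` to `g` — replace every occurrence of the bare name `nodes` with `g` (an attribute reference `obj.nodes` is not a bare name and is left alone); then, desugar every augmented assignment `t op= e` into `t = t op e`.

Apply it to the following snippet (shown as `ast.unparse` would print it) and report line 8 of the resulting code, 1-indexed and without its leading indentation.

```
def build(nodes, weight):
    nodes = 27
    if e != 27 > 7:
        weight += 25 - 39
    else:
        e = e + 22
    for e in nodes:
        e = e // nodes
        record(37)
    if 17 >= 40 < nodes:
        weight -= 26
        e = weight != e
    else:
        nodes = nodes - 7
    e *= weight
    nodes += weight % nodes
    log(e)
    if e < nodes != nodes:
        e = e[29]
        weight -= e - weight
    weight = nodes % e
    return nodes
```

e = e // g

Transformed code:
def build(g, weight):
    g = 27
    if e != 27 > 7:
        weight = weight + (25 - 39)
    else:
        e = e + 22
    for e in g:
        e = e // g
        record(37)
    if 17 >= 40 < g:
        weight = weight - 26
        e = weight != e
    else:
        g = g - 7
    e = e * weight
    g = g + weight % g
    log(e)
    if e < g != g:
        e = e[29]
        weight = weight - (e - weight)
    weight = g % e
    return g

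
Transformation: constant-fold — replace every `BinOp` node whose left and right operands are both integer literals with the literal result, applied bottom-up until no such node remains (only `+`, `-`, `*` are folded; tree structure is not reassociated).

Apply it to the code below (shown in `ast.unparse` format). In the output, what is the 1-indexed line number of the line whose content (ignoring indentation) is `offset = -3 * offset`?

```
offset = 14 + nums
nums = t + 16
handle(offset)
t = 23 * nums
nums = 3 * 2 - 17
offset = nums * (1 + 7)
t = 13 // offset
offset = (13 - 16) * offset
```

8

Transformed code:
offset = 14 + nums
nums = t + 16
handle(offset)
t = 23 * nums
nums = -11
offset = nums * 8
t = 13 // offset
offset = -3 * offset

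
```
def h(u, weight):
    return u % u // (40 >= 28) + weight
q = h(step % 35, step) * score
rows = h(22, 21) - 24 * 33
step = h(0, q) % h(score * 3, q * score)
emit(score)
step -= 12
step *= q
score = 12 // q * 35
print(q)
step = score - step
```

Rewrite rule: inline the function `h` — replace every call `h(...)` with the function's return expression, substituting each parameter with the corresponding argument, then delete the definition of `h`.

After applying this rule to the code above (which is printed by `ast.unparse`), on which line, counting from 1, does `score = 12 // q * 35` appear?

7

Transformed code:
q = (step % 35 % (step % 35) // (40 >= 28) + step) * score
rows = 22 % 22 // (40 >= 28) + 21 - 24 * 33
step = (0 % 0 // (40 >= 28) + q) % (score * 3 % (score * 3) // (40 >= 28) + q * score)
emit(score)
step -= 12
step *= q
score = 12 // q * 35
print(q)
step = score - step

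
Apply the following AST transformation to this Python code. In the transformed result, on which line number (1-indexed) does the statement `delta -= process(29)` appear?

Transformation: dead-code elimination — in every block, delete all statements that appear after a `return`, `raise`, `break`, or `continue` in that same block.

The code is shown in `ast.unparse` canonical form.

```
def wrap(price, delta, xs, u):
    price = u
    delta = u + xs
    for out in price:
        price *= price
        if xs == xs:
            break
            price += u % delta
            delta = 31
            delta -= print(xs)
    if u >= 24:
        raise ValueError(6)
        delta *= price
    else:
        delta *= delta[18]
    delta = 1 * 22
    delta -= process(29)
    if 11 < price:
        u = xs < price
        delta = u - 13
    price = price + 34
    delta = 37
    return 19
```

Transformed code:
def wrap(price, delta, xs, u):
    price = u
    delta = u + xs
    for out in price:
        price *= price
        if xs == xs:
            break
    if u >= 24:
        raise ValueError(6)
    else:
        delta *= delta[18]
    delta = 1 * 22
    delta -= process(29)
    if 11 < price:
        u = xs < price
        delta = u - 13
    price = price + 34
    delta = 37
    return 19

13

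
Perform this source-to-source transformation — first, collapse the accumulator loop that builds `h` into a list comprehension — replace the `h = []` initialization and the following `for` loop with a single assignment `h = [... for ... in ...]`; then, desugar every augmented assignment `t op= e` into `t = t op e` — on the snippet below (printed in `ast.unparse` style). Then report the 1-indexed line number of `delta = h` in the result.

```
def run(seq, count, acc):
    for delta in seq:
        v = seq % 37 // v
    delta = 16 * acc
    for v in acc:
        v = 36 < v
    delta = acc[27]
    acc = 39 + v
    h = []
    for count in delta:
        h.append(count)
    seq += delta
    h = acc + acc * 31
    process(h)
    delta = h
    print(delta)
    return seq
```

13

Transformed code:
def run(seq, count, acc):
    for delta in seq:
        v = seq % 37 // v
    delta = 16 * acc
    for v in acc:
        v = 36 < v
    delta = acc[27]
    acc = 39 + v
    h = [count for count in delta]
    seq = seq + delta
    h = acc + acc * 31
    process(h)
    delta = h
    print(delta)
    return seq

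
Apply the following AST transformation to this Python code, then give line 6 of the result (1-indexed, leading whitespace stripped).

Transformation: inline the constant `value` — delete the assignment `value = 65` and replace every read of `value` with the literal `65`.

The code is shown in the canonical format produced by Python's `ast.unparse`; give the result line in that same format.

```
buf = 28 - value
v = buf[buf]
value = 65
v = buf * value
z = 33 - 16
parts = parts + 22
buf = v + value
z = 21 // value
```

Transformed code:
buf = 28 - 65
v = buf[buf]
v = buf * 65
z = 33 - 16
parts = parts + 22
buf = v + 65
z = 21 // 65

buf = v + 65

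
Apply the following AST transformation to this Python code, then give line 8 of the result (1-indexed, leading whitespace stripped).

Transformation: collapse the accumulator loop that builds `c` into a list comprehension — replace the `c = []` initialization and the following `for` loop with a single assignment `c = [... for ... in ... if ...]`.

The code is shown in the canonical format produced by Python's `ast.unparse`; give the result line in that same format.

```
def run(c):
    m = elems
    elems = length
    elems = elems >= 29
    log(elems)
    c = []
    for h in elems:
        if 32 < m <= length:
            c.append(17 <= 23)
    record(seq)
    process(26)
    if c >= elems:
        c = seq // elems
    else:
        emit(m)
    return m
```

process(26)

Transformed code:
def run(c):
    m = elems
    elems = length
    elems = elems >= 29
    log(elems)
    c = [17 <= 23 for h in elems if 32 < m <= length]
    record(seq)
    process(26)
    if c >= elems:
        c = seq // elems
    else:
        emit(m)
    return m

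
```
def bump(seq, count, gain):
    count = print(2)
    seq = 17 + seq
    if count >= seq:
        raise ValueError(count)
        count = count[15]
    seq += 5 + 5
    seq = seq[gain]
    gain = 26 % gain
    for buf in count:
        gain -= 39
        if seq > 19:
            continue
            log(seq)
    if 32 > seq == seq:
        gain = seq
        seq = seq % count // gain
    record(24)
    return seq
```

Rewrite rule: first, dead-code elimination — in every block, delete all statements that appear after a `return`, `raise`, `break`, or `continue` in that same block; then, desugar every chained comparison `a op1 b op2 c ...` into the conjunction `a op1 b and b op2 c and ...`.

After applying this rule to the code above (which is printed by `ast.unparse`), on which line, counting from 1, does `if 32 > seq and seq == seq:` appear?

13

Transformed code:
def bump(seq, count, gain):
    count = print(2)
    seq = 17 + seq
    if count >= seq:
        raise ValueError(count)
    seq += 5 + 5
    seq = seq[gain]
    gain = 26 % gain
    for buf in count:
        gain -= 39
        if seq > 19:
            continue
    if 32 > seq and seq == seq:
        gain = seq
        seq = seq % count // gain
    record(24)
    return seq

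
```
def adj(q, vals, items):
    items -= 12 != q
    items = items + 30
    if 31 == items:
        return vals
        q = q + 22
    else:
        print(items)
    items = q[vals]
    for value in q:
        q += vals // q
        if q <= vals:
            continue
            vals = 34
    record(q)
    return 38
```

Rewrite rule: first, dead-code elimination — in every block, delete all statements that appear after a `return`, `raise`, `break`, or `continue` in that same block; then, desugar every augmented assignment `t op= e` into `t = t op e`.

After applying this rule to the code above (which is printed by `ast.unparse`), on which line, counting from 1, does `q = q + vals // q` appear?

10

Transformed code:
def adj(q, vals, items):
    items = items - (12 != q)
    items = items + 30
    if 31 == items:
        return vals
    else:
        print(items)
    items = q[vals]
    for value in q:
        q = q + vals // q
        if q <= vals:
            continue
    record(q)
    return 38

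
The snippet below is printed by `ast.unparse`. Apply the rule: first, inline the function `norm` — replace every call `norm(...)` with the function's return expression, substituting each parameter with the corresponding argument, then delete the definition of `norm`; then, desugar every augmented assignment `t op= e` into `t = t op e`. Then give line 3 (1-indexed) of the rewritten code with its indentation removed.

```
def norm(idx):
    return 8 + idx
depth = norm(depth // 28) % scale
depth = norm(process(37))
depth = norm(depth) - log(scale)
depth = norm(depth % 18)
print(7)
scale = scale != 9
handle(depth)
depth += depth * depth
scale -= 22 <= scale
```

depth = 8 + depth - log(scale)

Transformed code:
depth = (8 + depth // 28) % scale
depth = 8 + process(37)
depth = 8 + depth - log(scale)
depth = 8 + depth % 18
print(7)
scale = scale != 9
handle(depth)
depth = depth + depth * depth
scale = scale - (22 <= scale)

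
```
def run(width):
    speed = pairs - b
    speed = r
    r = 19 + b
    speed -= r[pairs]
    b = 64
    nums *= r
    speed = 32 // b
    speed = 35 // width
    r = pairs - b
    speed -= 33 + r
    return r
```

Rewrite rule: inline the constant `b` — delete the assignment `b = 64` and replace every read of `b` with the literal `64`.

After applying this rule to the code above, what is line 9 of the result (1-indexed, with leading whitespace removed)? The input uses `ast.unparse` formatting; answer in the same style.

r = pairs - 64

Transformed code:
def run(width):
    speed = pairs - 64
    speed = r
    r = 19 + 64
    speed -= r[pairs]
    nums *= r
    speed = 32 // 64
    speed = 35 // width
    r = pairs - 64
    speed -= 33 + r
    return r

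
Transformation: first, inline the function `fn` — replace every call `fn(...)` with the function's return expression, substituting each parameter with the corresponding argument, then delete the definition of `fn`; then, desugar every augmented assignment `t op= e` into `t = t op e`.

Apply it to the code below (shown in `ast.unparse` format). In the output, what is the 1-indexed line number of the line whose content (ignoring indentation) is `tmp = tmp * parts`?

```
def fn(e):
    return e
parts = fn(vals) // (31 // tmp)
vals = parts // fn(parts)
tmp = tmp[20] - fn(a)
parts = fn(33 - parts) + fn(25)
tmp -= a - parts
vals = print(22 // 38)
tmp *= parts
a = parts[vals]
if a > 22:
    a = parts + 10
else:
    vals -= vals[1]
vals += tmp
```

7

Transformed code:
parts = vals // (31 // tmp)
vals = parts // parts
tmp = tmp[20] - a
parts = 33 - parts + 25
tmp = tmp - (a - parts)
vals = print(22 // 38)
tmp = tmp * parts
a = parts[vals]
if a > 22:
    a = parts + 10
else:
    vals = vals - vals[1]
vals = vals + tmp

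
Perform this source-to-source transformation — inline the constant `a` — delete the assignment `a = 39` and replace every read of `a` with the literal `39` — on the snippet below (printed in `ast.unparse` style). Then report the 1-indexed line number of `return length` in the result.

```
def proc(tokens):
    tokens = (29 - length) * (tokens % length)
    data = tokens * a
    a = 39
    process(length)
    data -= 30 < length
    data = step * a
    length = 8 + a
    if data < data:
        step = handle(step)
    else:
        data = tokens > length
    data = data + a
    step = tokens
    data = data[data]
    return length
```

Transformed code:
def proc(tokens):
    tokens = (29 - length) * (tokens % length)
    data = tokens * 39
    process(length)
    data -= 30 < length
    data = step * 39
    length = 8 + 39
    if data < data:
        step = handle(step)
    else:
        data = tokens > length
    data = data + 39
    step = tokens
    data = data[data]
    return length

15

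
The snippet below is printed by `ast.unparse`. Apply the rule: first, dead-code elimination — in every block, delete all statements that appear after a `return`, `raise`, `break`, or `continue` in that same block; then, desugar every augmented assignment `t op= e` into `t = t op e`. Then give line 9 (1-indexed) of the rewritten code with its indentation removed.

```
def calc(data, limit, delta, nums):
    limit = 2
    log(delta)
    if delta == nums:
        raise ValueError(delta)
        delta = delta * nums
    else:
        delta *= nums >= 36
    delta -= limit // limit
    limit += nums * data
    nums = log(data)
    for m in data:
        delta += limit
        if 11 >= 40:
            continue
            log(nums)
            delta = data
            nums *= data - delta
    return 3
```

limit = limit + nums * data

Transformed code:
def calc(data, limit, delta, nums):
    limit = 2
    log(delta)
    if delta == nums:
        raise ValueError(delta)
    else:
        delta = delta * (nums >= 36)
    delta = delta - limit // limit
    limit = limit + nums * data
    nums = log(data)
    for m in data:
        delta = delta + limit
        if 11 >= 40:
            continue
    return 3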